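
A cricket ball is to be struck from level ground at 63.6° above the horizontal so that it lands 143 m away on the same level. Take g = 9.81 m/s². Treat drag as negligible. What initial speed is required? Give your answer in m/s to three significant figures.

On level ground R = v₀² sin 2θ / g ⇒ v₀ = √(gR / sin 2θ).
v₀ = √(9.81 × 143 / sin 127.2°) = √(1403 / 0.7965) = √1761.2 = 41.97 m/s.

42.0 m/s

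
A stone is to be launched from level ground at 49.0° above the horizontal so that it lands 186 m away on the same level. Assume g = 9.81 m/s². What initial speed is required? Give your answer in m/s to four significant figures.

From R = (v₀² / g) sin 2θ: v₀ = √(gR / sin 2θ).
v₀ = √(9.81 × 186 / sin 98.00°) = √(1825 / 0.9903) = √1842.6 = 42.93 m/s.

42.93 m/s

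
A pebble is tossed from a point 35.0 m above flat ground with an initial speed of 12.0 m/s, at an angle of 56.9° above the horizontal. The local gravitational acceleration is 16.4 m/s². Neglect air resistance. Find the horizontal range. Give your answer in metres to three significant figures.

18.1 m

Resolve: vₓ = 12.00 cos 56.9° = 6.553 m/s and v_y0 = 12.00 sin 56.9° = 10.05 m/s.
With up positive and y = 0 at the ground: y(t) = 35.0 + (10.05) t − 8.200 t². Setting y = 0 and taking the positive root: t = [10.05 + √(10.05² + 2·16.4·35.0)] / 16.4 = (10.05 + 35.34) / 16.4 = 2.768 s.
Horizontal distance: R = vₓ t = 6.553 × 2.768 = 18.14 m.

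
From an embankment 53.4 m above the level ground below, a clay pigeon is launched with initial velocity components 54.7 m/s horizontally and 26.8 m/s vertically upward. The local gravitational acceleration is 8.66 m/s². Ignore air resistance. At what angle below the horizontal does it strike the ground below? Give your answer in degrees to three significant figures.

36.5°

Vertical motion (up positive, ground at y = 0): 4.330 t² − (26.80) t − 53.4 = 0, so t = (26.80 + √(26.80² + 2·8.66·53.4)) / 8.66 = (26.80 + 40.54) / 8.66 = 7.775 s.
At impact: v_y = v_y0 − g t = −40.54 m/s; vₓ = 54.70 m/s.
Angle below horizontal: arctan(|v_y|/vₓ) = arctan(40.54/54.70) = 36.54°.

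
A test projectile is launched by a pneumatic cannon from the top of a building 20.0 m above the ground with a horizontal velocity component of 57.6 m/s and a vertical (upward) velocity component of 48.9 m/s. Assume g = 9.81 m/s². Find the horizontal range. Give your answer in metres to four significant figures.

The projectile lands when y = 20.0 + (48.90) t − ½·9.81·t² = 0. Positive root: t = (48.90 + √(48.90² + 2·9.81·20.0)) / 9.81 = (48.90 + 52.76) / 9.81 = 10.36 s.
Horizontal distance: R = vₓ t = 57.60 × 10.36 = 596.9 m.

596.9 m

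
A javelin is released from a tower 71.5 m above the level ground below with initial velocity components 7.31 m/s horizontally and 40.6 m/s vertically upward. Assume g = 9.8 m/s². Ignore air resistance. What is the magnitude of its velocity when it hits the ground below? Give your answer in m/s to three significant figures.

55.7 m/s

The projectile lands when y = 71.5 + (40.60) t − ½·9.80·t² = 0. Positive root: t = (40.60 + √(40.60² + 2·9.80·71.5)) / 9.80 = (40.60 + 55.22) / 9.80 = 9.778 s.
Vertical velocity at impact: v_y = v_y0 − g t = 40.60 − 9.80 × 9.778 = −55.22 m/s.
Speed: |v| = √(vₓ² + v_y²) = √(7.310² + 55.22²) = 55.71 m/s.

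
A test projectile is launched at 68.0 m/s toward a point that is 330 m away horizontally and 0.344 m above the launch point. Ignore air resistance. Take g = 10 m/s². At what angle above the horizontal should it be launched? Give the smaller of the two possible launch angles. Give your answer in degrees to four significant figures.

Trajectory: y = x tanθ − g x² (1 + tan²θ)/(2v₀²). With x = 330, y = 0.344, v₀ = 68.0, g = 10.0:
117.8 tan²θ − 330 tanθ + (118.1) = 0.
tanθ = [330 ± √(330² − 4 × 117.8 × (118.1))] / (2 × 117.8) = (330 ± 230.8) / 235.5, giving tanθ = 0.4212 or 2.381.
θ = 22.84° or 67.22°; the smaller is 22.84°.

22.84°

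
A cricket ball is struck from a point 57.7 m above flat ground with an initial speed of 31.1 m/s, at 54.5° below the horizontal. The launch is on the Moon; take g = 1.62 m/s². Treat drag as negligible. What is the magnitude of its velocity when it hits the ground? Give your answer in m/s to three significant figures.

Horizontal component vₓ = 31.10 cos 54.5° = 18.06 m/s; vertical v_y0 = −25.32 m/s (downward).
With up positive and y = 0 at the ground: y(t) = 57.7 + (−25.32) t − 0.8100 t². Setting y = 0 and taking the positive root: t = [−25.32 + √(25.32² + 2·1.62·57.7)] / 1.62 = (−25.32 + 28.77) / 1.62 = 2.133 s.
Vertical velocity at impact: v_y = v_y0 − g t = −25.32 − 1.62 × 2.133 = −28.77 m/s.
Speed: |v| = √(vₓ² + v_y²) = √(18.06² + 28.77²) = 33.97 m/s.

34.0 m/s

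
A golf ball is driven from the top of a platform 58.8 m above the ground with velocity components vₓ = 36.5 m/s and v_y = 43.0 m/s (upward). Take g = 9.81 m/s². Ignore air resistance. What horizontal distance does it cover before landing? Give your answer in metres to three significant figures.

Vertical motion (up positive, ground at y = 0): 4.905 t² − (43.00) t − 58.8 = 0, so t = (43.00 + √(43.00² + 2·9.81·58.8)) / 9.81 = (43.00 + 54.80) / 9.81 = 9.969 s.
Horizontal distance: R = vₓ t = 36.50 × 9.969 = 363.9 m.

364 m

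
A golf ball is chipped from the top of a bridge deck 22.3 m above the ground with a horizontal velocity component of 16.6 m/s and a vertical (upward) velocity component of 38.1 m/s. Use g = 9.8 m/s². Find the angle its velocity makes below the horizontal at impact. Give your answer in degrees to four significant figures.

With up positive and y = 0 at the ground: y(t) = 22.3 + (38.10) t − 4.900 t². Setting y = 0 and taking the positive root: t = [38.10 + √(38.10² + 2·9.80·22.3)] / 9.80 = (38.10 + 43.46) / 9.80 = 8.322 s.
At impact: v_y = v_y0 − g t = −43.46 m/s; vₓ = 16.60 m/s.
Angle below horizontal: arctan(|v_y|/vₓ) = arctan(43.46/16.60) = 69.09°.

69.09°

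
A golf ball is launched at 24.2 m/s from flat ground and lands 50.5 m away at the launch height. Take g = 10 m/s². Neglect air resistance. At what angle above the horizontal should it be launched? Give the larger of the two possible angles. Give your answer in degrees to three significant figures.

60.2°

From R = (v₀²/g) sin 2θ: sin 2θ = 10.0 × 50.5 / 585.64 = 0.8623.
2θ = 59.58° or 180° − 59.58° = 120.4°, so θ = 29.79° or 60.21°.
The larger angle is 60.21°.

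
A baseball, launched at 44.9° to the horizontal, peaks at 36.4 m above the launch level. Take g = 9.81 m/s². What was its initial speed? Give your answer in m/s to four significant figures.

At the peak v_y = 0, so v_y0 = √(2gH) = √(2 × 9.81 × 36.4) = 26.72 m/s.
v_y0 = v₀ sin θ ⇒ v₀ = 26.72 / sin 44.9° = 37.86 m/s.

37.86 m/s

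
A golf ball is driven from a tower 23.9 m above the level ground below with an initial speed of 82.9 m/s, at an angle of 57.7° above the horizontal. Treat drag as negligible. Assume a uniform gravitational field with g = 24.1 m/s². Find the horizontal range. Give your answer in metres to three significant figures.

272 m

Horizontal component vₓ = 82.90 cos 57.7° = 44.30 m/s; vertical v_y0 = 82.90 sin 57.7° = 70.07 m/s.
Vertical motion (up positive, ground at y = 0): 12.05 t² − (70.07) t − 23.9 = 0, so t = (70.07 + √(70.07² + 2·24.1·23.9)) / 24.1 = (70.07 + 77.86) / 24.1 = 6.138 s.
Horizontal distance: R = vₓ t = 44.30 × 6.138 = 271.9 m.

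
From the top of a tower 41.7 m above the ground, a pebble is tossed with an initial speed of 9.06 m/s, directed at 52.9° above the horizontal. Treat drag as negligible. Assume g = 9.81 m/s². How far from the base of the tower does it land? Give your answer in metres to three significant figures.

20.5 m

vₓ = 9.060 cos 52.9° = 5.465 m/s; v_y0 = 9.060 sin 52.9° = 7.226 m/s.
The projectile lands when y = 41.7 + (7.226) t − ½·9.81·t² = 0. Positive root: t = (7.226 + √(7.226² + 2·9.81·41.7)) / 9.81 = (7.226 + 29.50) / 9.81 = 3.744 s.
Horizontal distance: R = vₓ t = 5.465 × 3.744 = 20.46 m.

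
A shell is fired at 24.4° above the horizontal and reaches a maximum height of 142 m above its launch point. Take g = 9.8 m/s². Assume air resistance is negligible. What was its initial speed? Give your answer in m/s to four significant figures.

At the peak v_y = 0, so v_y0 = √(2gH) = √(2 × 9.80 × 142) = 52.76 m/s.
v_y0 = v₀ sin θ ⇒ v₀ = 52.76 / sin 24.4° = 127.7 m/s.

127.7 m/s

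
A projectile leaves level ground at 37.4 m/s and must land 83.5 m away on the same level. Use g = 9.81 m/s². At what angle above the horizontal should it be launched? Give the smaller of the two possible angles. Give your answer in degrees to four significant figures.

From R = (v₀²/g) sin 2θ: sin 2θ = 9.81 × 83.5 / 1398.8 = 0.5856.
2θ = 35.85° or 180° − 35.85° = 144.2°, so θ = 17.92° or 72.08°.
The smaller angle is 17.92°.

17.92°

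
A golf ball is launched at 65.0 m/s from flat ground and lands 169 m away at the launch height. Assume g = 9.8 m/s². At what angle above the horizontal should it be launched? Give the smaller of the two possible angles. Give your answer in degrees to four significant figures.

11.54°

From R = (v₀²/g) sin 2θ: sin 2θ = 9.80 × 169 / 4225.0 = 0.3920.
2θ = 23.08° or 180° − 23.08° = 156.9°, so θ = 11.54° or 78.46°.
The smaller angle is 11.54°.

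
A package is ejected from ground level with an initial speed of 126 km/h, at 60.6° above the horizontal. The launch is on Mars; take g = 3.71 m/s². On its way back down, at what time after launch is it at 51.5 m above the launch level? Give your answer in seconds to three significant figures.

Convert: 126 km/h = 126/3.6 = 35.00 m/s.
Horizontal component vₓ = 35.00 cos 60.6° = 17.18 m/s; vertical v_y0 = 35.00 sin 60.6° = 30.49 m/s.
Set y = v_y0 t − ½ g t² = 51.5: 1.855 t² − 30.49 t + 51.5 = 0.
t = [30.49 ± √(30.49² − 2·3.71·51.5)] / 3.71 = (30.49 ± 23.40) / 3.71, so t = 1.911 s or t = 14.53 s.
The descending-branch root is 14.53 s.

14.5 s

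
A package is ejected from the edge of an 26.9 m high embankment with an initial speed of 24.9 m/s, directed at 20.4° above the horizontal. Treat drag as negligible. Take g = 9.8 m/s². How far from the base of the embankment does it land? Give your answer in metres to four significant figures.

79.13 m

Components: vₓ = 24.90 cos 20.4° = 23.34 m/s, v_y0 = 24.90 sin 20.4° = 8.679 m/s.
With up positive and y = 0 at the ground: y(t) = 26.9 + (8.679) t − 4.900 t². Setting y = 0 and taking the positive root: t = [8.679 + √(8.679² + 2·9.80·26.9)] / 9.80 = (8.679 + 24.55) / 9.80 = 3.390 s.
Horizontal distance: R = vₓ t = 23.34 × 3.390 = 79.13 m.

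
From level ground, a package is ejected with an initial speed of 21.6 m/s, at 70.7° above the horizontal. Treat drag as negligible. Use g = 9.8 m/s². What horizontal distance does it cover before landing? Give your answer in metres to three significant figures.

29.7 m

Components: vₓ = 21.60 cos 70.7° = 7.139 m/s, v_y0 = 21.60 sin 70.7° = 20.39 m/s.
Time aloft: T = 2 v_y0 / g = 2 × 20.39 / 9.80 = 4.160 s.
Horizontal distance R = vₓ T = 7.139 × 4.160 = 29.70 m.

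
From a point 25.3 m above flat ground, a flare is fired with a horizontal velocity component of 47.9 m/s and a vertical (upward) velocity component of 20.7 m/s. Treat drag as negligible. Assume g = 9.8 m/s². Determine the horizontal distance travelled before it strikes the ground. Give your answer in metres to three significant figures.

250 m

The projectile lands when y = 25.3 + (20.70) t − ½·9.80·t² = 0. Positive root: t = (20.70 + √(20.70² + 2·9.80·25.3)) / 9.80 = (20.70 + 30.40) / 9.80 = 5.215 s.
Horizontal distance: R = vₓ t = 47.90 × 5.215 = 249.8 m.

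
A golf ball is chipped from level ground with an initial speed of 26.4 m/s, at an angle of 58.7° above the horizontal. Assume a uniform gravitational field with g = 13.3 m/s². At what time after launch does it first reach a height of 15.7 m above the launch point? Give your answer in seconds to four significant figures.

Horizontal component vₓ = 26.40 cos 58.7° = 13.72 m/s; vertical v_y0 = 26.40 sin 58.7° = 22.56 m/s.
Height y(t) = 22.56 t − 6.650 t² = 15.7 gives 6.650 t² − 22.56 t + 15.7 = 0.
Quadratic formula: t = (22.56 ± √91.230) / 13.3 = (22.56 ± 9.551) / 13.3 → t = 0.9779 s or 2.414 s.
The first (ascending) time is 0.9779 s.

0.9779 s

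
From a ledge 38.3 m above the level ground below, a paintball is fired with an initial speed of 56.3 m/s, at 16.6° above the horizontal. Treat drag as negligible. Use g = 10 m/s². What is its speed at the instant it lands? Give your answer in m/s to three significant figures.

62.7 m/s

Resolve: vₓ = 56.30 cos 16.6° = 53.95 m/s and v_y0 = 56.30 sin 16.6° = 16.08 m/s.
The projectile lands when y = 38.3 + (16.08) t − ½·10.0·t² = 0. Positive root: t = (16.08 + √(16.08² + 2·10.0·38.3)) / 10.0 = (16.08 + 32.01) / 10.0 = 4.810 s.
Vertical velocity at impact: v_y = v_y0 − g t = 16.08 − 10.0 × 4.810 = −32.01 m/s.
Speed: |v| = √(vₓ² + v_y²) = √(53.95² + 32.01²) = 62.74 m/s.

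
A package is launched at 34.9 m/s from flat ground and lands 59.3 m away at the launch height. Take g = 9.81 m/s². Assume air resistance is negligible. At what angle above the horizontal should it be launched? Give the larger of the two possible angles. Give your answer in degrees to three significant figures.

75.7°

R = v₀² sin 2θ / g gives sin 2θ = gR/v₀² = 9.81·59.3/34.9² = 0.4776.
2θ = 28.53° or 180° − 28.53° = 151.5°, so θ = 14.26° or 75.74°.
The larger angle is 75.74°.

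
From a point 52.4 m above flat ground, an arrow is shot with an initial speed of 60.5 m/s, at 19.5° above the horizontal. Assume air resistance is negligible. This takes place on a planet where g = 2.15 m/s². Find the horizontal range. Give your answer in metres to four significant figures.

1203 m

Resolve: vₓ = 60.50 cos 19.5° = 57.03 m/s and v_y0 = 60.50 sin 19.5° = 20.20 m/s.
The projectile lands when y = 52.4 + (20.20) t − ½·2.15·t² = 0. Positive root: t = (20.20 + √(20.20² + 2·2.15·52.4)) / 2.15 = (20.20 + 25.16) / 2.15 = 21.10 s.
Horizontal distance: R = vₓ t = 57.03 × 21.10 = 1203 m.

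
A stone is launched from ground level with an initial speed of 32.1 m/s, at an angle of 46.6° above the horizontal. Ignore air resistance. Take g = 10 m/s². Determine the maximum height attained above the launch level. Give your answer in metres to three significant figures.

Horizontal component vₓ = 32.10 cos 46.6° = 22.06 m/s; vertical v_y0 = 32.10 sin 46.6° = 23.32 m/s.
Maximum height: H = v_y0² / (2g) = 23.32² / (2 × 10.0) = 27.20 m.

27.2 m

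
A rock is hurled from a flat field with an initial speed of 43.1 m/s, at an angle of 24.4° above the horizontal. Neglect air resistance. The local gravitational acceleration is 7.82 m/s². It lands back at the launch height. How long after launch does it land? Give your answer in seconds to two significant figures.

4.6 s

vₓ = 43.10 cos 24.4° = 39.25 m/s; v_y0 = 43.10 sin 24.4° = 17.80 m/s.
Landing at launch height ⇒ T = 2 v_y0 / g = 2 × 17.80 / 7.82 = 4.554 s.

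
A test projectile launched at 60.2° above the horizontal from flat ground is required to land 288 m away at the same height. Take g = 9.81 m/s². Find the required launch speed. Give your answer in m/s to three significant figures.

57.2 m/s

From R = (v₀² / g) sin 2θ: v₀ = √(gR / sin 2θ).
v₀ = √(9.81 × 288 / sin 120.4°) = √(2825 / 0.8625) = √3275.6 = 57.23 m/s.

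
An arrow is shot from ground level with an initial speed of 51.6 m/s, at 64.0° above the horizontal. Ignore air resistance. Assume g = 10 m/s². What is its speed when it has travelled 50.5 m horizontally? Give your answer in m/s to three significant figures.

33.0 m/s

Resolve: vₓ = 51.60 cos 64.0° = 22.62 m/s and v_y0 = 51.60 sin 64.0° = 46.38 m/s.
Time to reach x = 50.5 m: t = x/vₓ = 50.5/22.62 = 2.233 s.
Vertical velocity there: v_y = v_y0 − g t = 46.38 − 10.0 × 2.233 = 24.05 m/s.
Speed: √(vₓ² + v_y²) = √(22.62² + 24.05²) = 33.02 m/s.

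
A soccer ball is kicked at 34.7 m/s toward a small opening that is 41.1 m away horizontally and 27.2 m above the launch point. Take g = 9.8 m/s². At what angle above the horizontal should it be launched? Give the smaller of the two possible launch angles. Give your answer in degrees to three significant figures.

44.8°

Trajectory: y = x tanθ − g x² (1 + tan²θ)/(2v₀²). With x = 41.1, y = 27.2, v₀ = 34.7, g = 9.80:
6.874 tan²θ − 41.1 tanθ + (34.07) = 0.
tanθ = [41.1 ± √(41.1² − 4 × 6.874 × (34.07))] / (2 × 6.874) = (41.1 ± 27.43) / 13.75, giving tanθ = 0.9945 or 4.984.
θ = 44.84° or 78.66°; the smaller is 44.84°.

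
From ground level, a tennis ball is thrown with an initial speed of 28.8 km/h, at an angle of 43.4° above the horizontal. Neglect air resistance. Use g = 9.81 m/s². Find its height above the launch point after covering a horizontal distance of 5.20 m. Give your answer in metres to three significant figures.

0.992 m

Convert: 28.8 km/h = 28.8/3.6 = 8.000 m/s.
Components: vₓ = 8.000 cos 43.4° = 5.813 m/s, v_y0 = 8.000 sin 43.4° = 5.497 m/s.
At x = 5.20 m, t = x/vₓ = 5.20/5.813 = 0.8946 s.
Height: y = v_y0 t − ½ g t² = 5.497 × 0.8946 − 4.905 × 0.8946² = 4.917 − 3.926 = 0.9918 m.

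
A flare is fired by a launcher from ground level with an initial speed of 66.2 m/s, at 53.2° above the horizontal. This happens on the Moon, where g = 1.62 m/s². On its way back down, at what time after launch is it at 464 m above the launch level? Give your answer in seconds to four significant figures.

55.03 s

Horizontal component vₓ = 66.20 cos 53.2° = 39.66 m/s; vertical v_y0 = 66.20 sin 53.2° = 53.01 m/s.
Height y(t) = 53.01 t − 0.8100 t² = 464 gives 0.8100 t² − 53.01 t + 464 = 0.
t = [53.01 ± √(53.01² − 2·1.62·464)] / 1.62 = (53.01 ± 36.15) / 1.62, so t = 10.41 s or t = 55.03 s.
The descending-branch root is 55.03 s.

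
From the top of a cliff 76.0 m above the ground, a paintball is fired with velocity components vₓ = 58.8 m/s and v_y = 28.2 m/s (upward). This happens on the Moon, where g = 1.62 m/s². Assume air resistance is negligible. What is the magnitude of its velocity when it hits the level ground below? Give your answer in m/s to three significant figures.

With up positive and y = 0 at the ground: y(t) = 76.0 + (28.20) t − 0.8100 t². Setting y = 0 and taking the positive root: t = [28.20 + √(28.20² + 2·1.62·76.0)] / 1.62 = (28.20 + 32.27) / 1.62 = 37.33 s.
Vertical velocity at impact: v_y = v_y0 − g t = 28.20 − 1.62 × 37.33 = −32.27 m/s.
Speed: |v| = √(vₓ² + v_y²) = √(58.80² + 32.27²) = 67.07 m/s.

67.1 m/s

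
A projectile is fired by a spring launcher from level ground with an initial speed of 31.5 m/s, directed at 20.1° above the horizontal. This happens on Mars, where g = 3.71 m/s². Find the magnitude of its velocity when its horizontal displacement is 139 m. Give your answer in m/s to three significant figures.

30.3 m/s

Resolve: vₓ = 31.50 cos 20.1° = 29.58 m/s and v_y0 = 31.50 sin 20.1° = 10.83 m/s.
At x = 139 m, t = x/vₓ = 139/29.58 = 4.699 s.
Vertical velocity there: v_y = v_y0 − g t = 10.83 − 3.71 × 4.699 = −6.608 m/s.
Speed: √(vₓ² + v_y²) = √(29.58² + 6.608²) = 30.31 m/s.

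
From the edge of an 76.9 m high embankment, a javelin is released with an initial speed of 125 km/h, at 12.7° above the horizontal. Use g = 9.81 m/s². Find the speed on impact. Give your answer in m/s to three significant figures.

Convert: 125 km/h = 125/3.6 = 34.72 m/s.
Horizontal component vₓ = 34.72 cos 12.7° = 33.87 m/s; vertical v_y0 = 34.72 sin 12.7° = 7.634 m/s.
The projectile lands when y = 76.9 + (7.634) t − ½·9.81·t² = 0. Positive root: t = (7.634 + √(7.634² + 2·9.81·76.9)) / 9.81 = (7.634 + 39.59) / 9.81 = 4.813 s.
Vertical velocity at impact: v_y = v_y0 − g t = 7.634 − 9.81 × 4.813 = −39.59 m/s.
Speed: |v| = √(vₓ² + v_y²) = √(33.87² + 39.59²) = 52.10 m/s.

52.1 m/s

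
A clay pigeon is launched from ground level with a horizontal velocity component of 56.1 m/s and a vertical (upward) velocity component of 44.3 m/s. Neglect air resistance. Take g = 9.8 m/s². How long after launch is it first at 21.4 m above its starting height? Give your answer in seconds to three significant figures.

0.512 s

Height y(t) = 44.30 t − 4.900 t² = 21.4 gives 4.900 t² − 44.30 t + 21.4 = 0.
t = [44.30 ± √(44.30² − 2·9.80·21.4)] / 9.80 = (44.30 ± 39.28) / 9.80, so t = 0.5121 s or t = 8.529 s.
The first (ascending) time is 0.5121 s.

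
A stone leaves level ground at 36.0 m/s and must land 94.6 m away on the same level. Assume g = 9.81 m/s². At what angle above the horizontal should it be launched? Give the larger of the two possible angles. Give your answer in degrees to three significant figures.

From R = (v₀²/g) sin 2θ: sin 2θ = 9.81 × 94.6 / 1296.0 = 0.7161.
2θ = 45.73° or 180° − 45.73° = 134.3°, so θ = 22.87° or 67.13°.
The larger angle is 67.13°.

67.1°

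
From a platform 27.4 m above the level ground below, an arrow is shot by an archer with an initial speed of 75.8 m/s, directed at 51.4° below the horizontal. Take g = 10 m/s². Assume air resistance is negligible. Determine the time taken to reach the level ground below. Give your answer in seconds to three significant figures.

0.446 s

vₓ = 75.80 cos 51.4° = 47.29 m/s; v_y0 = −59.24 m/s (downward).
With up positive and y = 0 at the ground: y(t) = 27.4 + (−59.24) t − 5.000 t². Setting y = 0 and taking the positive root: t = [−59.24 + √(59.24² + 2·10.0·27.4)] / 10.0 = (−59.24 + 63.70) / 10.0 = 0.4458 s.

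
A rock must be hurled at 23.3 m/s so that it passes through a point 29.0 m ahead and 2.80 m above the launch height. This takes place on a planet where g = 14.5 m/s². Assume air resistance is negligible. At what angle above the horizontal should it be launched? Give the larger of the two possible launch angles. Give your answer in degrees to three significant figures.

Trajectory: y = x tanθ − g x² (1 + tan²θ)/(2v₀²). With x = 29.0, y = 2.80, v₀ = 23.3, g = 14.5:
11.23 tan²θ − 29.0 tanθ + (14.03) = 0.
tanθ = [29.0 ± √(29.0² − 4 × 11.23 × (14.03))] / (2 × 11.23) = (29.0 ± 14.51) / 22.46, giving tanθ = 0.6449 or 1.937.
θ = 32.82° or 62.70°; the larger is 62.70°.

62.7°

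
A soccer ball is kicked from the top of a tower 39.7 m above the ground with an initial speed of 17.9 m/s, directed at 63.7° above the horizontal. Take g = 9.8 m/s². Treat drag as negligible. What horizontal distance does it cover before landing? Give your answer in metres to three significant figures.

vₓ = 17.90 cos 63.7° = 7.931 m/s; v_y0 = 17.90 sin 63.7° = 16.05 m/s.
The projectile lands when y = 39.7 + (16.05) t − ½·9.80·t² = 0. Positive root: t = (16.05 + √(16.05² + 2·9.80·39.7)) / 9.80 = (16.05 + 32.18) / 9.80 = 4.921 s.
Horizontal distance: R = vₓ t = 7.931 × 4.921 = 39.03 m.

39.0 m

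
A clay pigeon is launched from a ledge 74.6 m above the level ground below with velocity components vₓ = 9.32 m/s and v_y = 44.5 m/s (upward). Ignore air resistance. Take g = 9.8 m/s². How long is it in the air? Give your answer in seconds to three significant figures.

10.5 s

The projectile lands when y = 74.6 + (44.50) t − ½·9.80·t² = 0. Positive root: t = (44.50 + √(44.50² + 2·9.80·74.6)) / 9.80 = (44.50 + 58.67) / 9.80 = 10.53 s.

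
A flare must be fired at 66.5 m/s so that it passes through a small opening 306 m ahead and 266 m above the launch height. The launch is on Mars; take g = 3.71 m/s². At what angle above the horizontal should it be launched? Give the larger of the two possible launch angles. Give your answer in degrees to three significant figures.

81.4°

Trajectory: y = x tanθ − g x² (1 + tan²θ)/(2v₀²). With x = 306, y = 266, v₀ = 66.5, g = 3.71:
39.28 tan²θ − 306 tanθ + (305.3) = 0.
tanθ = [306 ± √(306² − 4 × 39.28 × (305.3))] / (2 × 39.28) = (306 ± 213.7) / 78.55, giving tanθ = 1.175 or 6.616.
θ = 49.60° or 81.40°; the larger is 81.40°.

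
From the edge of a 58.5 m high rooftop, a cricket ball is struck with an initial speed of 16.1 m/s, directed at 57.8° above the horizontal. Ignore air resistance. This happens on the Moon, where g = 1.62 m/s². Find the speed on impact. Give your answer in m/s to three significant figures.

Components: vₓ = 16.10 cos 57.8° = 8.579 m/s, v_y0 = 16.10 sin 57.8° = 13.62 m/s.
With up positive and y = 0 at the ground: y(t) = 58.5 + (13.62) t − 0.8100 t². Setting y = 0 and taking the positive root: t = [13.62 + √(13.62² + 2·1.62·58.5)] / 1.62 = (13.62 + 19.37) / 1.62 = 20.37 s.
Vertical velocity at impact: v_y = v_y0 − g t = 13.62 − 1.62 × 20.37 = −19.37 m/s.
Speed: |v| = √(vₓ² + v_y²) = √(8.579² + 19.37²) = 21.18 m/s.

21.2 m/s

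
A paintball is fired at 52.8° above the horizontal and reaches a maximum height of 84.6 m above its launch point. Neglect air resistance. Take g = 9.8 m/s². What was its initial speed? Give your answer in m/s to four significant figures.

At the peak v_y = 0, so v_y0 = √(2gH) = √(2 × 9.80 × 84.6) = 40.72 m/s.
v_y0 = v₀ sin θ ⇒ v₀ = 40.72 / sin 52.8° = 51.12 m/s.

51.12 m/s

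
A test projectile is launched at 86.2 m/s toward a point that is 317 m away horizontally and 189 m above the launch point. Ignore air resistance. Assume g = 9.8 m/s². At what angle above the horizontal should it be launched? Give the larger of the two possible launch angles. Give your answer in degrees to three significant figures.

75.1°

Trajectory: y = x tanθ − g x² (1 + tan²θ)/(2v₀²). With x = 317, y = 189, v₀ = 86.2, g = 9.80:
66.27 tan²θ − 317 tanθ + (255.3) = 0.
tanθ = [317 ± √(317² − 4 × 66.27 × (255.3))] / (2 × 66.27) = (317 ± 181.2) / 132.5, giving tanθ = 1.025 or 3.759.
θ = 45.70° or 75.10°; the larger is 75.10°.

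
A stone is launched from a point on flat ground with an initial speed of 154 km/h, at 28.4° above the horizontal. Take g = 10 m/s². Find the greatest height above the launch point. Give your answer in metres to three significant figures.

20.7 m

Convert: 154 km/h = 154/3.6 = 42.78 m/s.
Components: vₓ = 42.78 cos 28.4° = 37.63 m/s, v_y0 = 42.78 sin 28.4° = 20.35 m/s.
At the apex v_y = 0, so H = v_y0²/(2g) = 20.35²/20.00 = 20.70 m.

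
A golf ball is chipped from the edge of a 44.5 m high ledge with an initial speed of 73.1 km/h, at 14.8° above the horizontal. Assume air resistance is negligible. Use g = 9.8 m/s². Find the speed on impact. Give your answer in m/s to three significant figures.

35.8 m/s

Convert: 73.1 km/h = 73.1/3.6 = 20.31 m/s.
Horizontal component vₓ = 20.31 cos 14.8° = 19.63 m/s; vertical v_y0 = 20.31 sin 14.8° = 5.187 m/s.
The projectile lands when y = 44.5 + (5.187) t − ½·9.80·t² = 0. Positive root: t = (5.187 + √(5.187² + 2·9.80·44.5)) / 9.80 = (5.187 + 29.99) / 9.80 = 3.589 s.
Vertical velocity at impact: v_y = v_y0 − g t = 5.187 − 9.80 × 3.589 = −29.99 m/s.
Speed: |v| = √(vₓ² + v_y²) = √(19.63² + 29.99²) = 35.84 m/s.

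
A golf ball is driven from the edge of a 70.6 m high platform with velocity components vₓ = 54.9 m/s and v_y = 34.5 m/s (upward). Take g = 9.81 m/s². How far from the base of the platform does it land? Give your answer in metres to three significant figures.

Vertical motion (up positive, ground at y = 0): 4.905 t² − (34.50) t − 70.6 = 0, so t = (34.50 + √(34.50² + 2·9.81·70.6)) / 9.81 = (34.50 + 50.75) / 9.81 = 8.690 s.
Horizontal distance: R = vₓ t = 54.90 × 8.690 = 477.1 m.

477 m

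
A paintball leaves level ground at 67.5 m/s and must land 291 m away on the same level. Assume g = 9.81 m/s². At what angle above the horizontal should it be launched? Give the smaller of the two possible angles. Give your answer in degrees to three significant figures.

Level-ground range R = v₀² sin(2θ)/g ⇒ sin(2θ) = gR/v₀² = 9.81 × 291 / 67.5² = 0.6265.
2θ = 38.80° or 180° − 38.80° = 141.2°, so θ = 19.40° or 70.60°.
The smaller angle is 19.40°.

19.4°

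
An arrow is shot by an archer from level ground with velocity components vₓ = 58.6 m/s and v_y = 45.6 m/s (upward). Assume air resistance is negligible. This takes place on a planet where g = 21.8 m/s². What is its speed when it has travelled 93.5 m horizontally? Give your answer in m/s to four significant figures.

59.59 m/s

x = vₓ t ⇒ t = 93.5/58.60 = 1.596 s.
Vertical velocity there: v_y = v_y0 − g t = 45.60 − 21.8 × 1.596 = 10.82 m/s.
Speed: √(vₓ² + v_y²) = √(58.60² + 10.82²) = 59.59 m/s.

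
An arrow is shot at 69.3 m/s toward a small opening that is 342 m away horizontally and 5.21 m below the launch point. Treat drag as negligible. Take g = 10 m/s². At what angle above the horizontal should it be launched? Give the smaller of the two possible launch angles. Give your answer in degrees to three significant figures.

21.6°

Trajectory: y = x tanθ − g x² (1 + tan²θ)/(2v₀²). With x = 342, y = −5.21, v₀ = 69.3, g = 10.0:
121.8 tan²θ − 342 tanθ + (116.6) = 0.
tanθ = [342 ± √(342² − 4 × 121.8 × (116.6))] / (2 × 121.8) = (342 ± 245.3) / 243.5, giving tanθ = 0.3969 or 2.412.
θ = 21.65° or 67.48°; the smaller is 21.65°.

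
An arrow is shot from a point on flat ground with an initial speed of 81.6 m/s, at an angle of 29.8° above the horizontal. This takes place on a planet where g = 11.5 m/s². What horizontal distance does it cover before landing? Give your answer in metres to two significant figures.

500 m

Resolve: vₓ = 81.60 cos 29.8° = 70.81 m/s and v_y0 = 81.60 sin 29.8° = 40.55 m/s.
Time aloft: T = 2 v_y0 / g = 2 × 40.55 / 11.5 = 7.053 s.
Range: R = vₓ T = 70.81 × 7.053 = 499.4 m.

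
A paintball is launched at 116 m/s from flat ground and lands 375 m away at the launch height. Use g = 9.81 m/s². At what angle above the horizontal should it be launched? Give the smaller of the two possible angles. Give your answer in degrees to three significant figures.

7.93°

Level-ground range R = v₀² sin(2θ)/g ⇒ sin(2θ) = gR/v₀² = 9.81 × 375 / 116² = 0.2734.
2θ = 15.87° or 180° − 15.87° = 164.1°, so θ = 7.933° or 82.07°.
The smaller angle is 7.933°.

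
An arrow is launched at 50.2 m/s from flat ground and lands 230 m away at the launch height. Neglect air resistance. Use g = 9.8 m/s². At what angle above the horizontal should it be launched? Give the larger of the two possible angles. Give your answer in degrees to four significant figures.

Level-ground range R = v₀² sin(2θ)/g ⇒ sin(2θ) = gR/v₀² = 9.80 × 230 / 50.2² = 0.8944.
2θ = 63.44° or 180° − 63.44° = 116.6°, so θ = 31.72° or 58.28°.
The larger angle is 58.28°.

58.28°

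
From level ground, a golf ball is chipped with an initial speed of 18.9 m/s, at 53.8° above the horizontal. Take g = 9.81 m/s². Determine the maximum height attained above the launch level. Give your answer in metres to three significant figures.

Components: vₓ = 18.90 cos 53.8° = 11.16 m/s, v_y0 = 18.90 sin 53.8° = 15.25 m/s.
Maximum height: H = v_y0² / (2g) = 15.25² / (2 × 9.81) = 11.86 m.

11.9 m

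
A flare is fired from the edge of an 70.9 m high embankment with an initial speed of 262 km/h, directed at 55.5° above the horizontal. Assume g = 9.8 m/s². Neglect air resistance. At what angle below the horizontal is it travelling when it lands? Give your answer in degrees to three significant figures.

59.7°

Convert: 262 km/h = 262/3.6 = 72.78 m/s.
Components: vₓ = 72.78 cos 55.5° = 41.22 m/s, v_y0 = 72.78 sin 55.5° = 59.98 m/s.
The projectile lands when y = 70.9 + (59.98) t − ½·9.80·t² = 0. Positive root: t = (59.98 + √(59.98² + 2·9.80·70.9)) / 9.80 = (59.98 + 70.62) / 9.80 = 13.33 s.
At impact: v_y = v_y0 − g t = −70.62 m/s; vₓ = 41.22 m/s.
Angle below horizontal: arctan(|v_y|/vₓ) = arctan(70.62/41.22) = 59.73°.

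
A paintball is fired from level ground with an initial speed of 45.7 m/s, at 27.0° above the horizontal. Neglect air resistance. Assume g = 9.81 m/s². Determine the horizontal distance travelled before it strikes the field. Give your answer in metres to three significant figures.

172 m

vₓ = 45.70 cos 27.0° = 40.72 m/s; v_y0 = 45.70 sin 27.0° = 20.75 m/s.
Time aloft: T = 2 v_y0 / g = 2 × 20.75 / 9.81 = 4.230 s.
Range: R = vₓ T = 40.72 × 4.230 = 172.2 m.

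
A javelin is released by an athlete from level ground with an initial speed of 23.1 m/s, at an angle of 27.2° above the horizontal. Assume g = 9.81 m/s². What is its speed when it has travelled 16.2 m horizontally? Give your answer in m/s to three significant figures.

Components: vₓ = 23.10 cos 27.2° = 20.55 m/s, v_y0 = 23.10 sin 27.2° = 10.56 m/s.
Time to reach x = 16.2 m: t = x/vₓ = 16.2/20.55 = 0.7885 s.
Vertical velocity there: v_y = v_y0 − g t = 10.56 − 9.81 × 0.7885 = 2.824 m/s.
Speed: √(vₓ² + v_y²) = √(20.55² + 2.824²) = 20.74 m/s.

20.7 m/s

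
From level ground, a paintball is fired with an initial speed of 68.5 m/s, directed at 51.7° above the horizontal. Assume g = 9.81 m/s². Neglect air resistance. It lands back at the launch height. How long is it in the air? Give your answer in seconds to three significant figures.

11.0 s

Components: vₓ = 68.50 cos 51.7° = 42.45 m/s, v_y0 = 68.50 sin 51.7° = 53.76 m/s.
Time of flight on level ground: T = 2 v_y0 / g = 2 × 53.76 / 9.81 = 10.96 s.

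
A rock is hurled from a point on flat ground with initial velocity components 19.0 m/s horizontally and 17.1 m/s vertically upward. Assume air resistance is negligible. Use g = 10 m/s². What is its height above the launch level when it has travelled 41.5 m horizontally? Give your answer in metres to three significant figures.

13.5 m

x = vₓ t ⇒ t = 41.5/19.00 = 2.184 s.
Height: y = v_y0 t − ½ g t² = 17.10 × 2.184 − 5.000 × 2.184² = 37.35 − 23.85 = 13.50 m.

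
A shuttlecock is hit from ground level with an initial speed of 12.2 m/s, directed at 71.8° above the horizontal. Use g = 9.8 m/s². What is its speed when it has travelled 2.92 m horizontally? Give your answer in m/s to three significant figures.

5.58 m/s

Components: vₓ = 12.20 cos 71.8° = 3.810 m/s, v_y0 = 12.20 sin 71.8° = 11.59 m/s.
At x = 2.92 m, t = x/vₓ = 2.92/3.810 = 0.7663 s.
Vertical velocity there: v_y = v_y0 − g t = 11.59 − 9.80 × 0.7663 = 4.080 m/s.
Speed: √(vₓ² + v_y²) = √(3.810² + 4.080²) = 5.583 m/s.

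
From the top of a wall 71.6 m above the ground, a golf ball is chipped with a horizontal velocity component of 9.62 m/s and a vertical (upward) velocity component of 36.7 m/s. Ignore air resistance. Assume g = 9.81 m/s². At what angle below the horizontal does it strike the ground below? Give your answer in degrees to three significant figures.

79.6°

With up positive and y = 0 at the ground: y(t) = 71.6 + (36.70) t − 4.905 t². Setting y = 0 and taking the positive root: t = [36.70 + √(36.70² + 2·9.81·71.6)] / 9.81 = (36.70 + 52.46) / 9.81 = 9.088 s.
At impact: v_y = v_y0 − g t = −52.46 m/s; vₓ = 9.620 m/s.
Angle below horizontal: arctan(|v_y|/vₓ) = arctan(52.46/9.620) = 79.61°.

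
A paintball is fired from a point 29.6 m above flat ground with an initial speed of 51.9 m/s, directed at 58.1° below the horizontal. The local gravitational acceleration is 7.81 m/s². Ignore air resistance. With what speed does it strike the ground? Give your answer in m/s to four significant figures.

56.18 m/s

Resolve: vₓ = 51.90 cos 58.1° = 27.43 m/s and v_y0 = −44.06 m/s (downward).
Vertical motion (up positive, ground at y = 0): 3.905 t² − (−44.06) t − 29.6 = 0, so t = (−44.06 + √(44.06² + 2·7.81·29.6)) / 7.81 = (−44.06 + 49.03) / 7.81 = 0.6359 s.
Vertical velocity at impact: v_y = v_y0 − g t = −44.06 − 7.81 × 0.6359 = −49.03 m/s.
Speed: |v| = √(vₓ² + v_y²) = √(27.43² + 49.03²) = 56.18 m/s.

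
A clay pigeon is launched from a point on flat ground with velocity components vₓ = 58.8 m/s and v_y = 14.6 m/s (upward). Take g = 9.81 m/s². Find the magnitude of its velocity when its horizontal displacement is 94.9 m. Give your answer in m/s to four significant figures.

58.81 m/s

At x = 94.9 m, t = x/vₓ = 94.9/58.80 = 1.614 s.
Vertical velocity there: v_y = v_y0 − g t = 14.60 − 9.81 × 1.614 = −1.233 m/s.
Speed: √(vₓ² + v_y²) = √(58.80² + 1.233²) = 58.81 m/s.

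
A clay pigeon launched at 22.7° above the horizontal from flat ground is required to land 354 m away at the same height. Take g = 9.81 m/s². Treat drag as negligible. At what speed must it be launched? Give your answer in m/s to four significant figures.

69.84 m/s

From R = (v₀² / g) sin 2θ: v₀ = √(gR / sin 2θ).
v₀ = √(9.81 × 354 / sin 45.40°) = √(3473 / 0.7120) = √4877.3 = 69.84 m/s.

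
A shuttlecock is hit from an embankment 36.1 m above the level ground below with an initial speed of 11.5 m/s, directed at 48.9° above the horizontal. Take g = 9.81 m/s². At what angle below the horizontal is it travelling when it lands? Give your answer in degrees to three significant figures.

74.9°

Resolve: vₓ = 11.50 cos 48.9° = 7.560 m/s and v_y0 = 11.50 sin 48.9° = 8.666 m/s.
The projectile lands when y = 36.1 + (8.666) t − ½·9.81·t² = 0. Positive root: t = (8.666 + √(8.666² + 2·9.81·36.1)) / 9.81 = (8.666 + 27.99) / 9.81 = 3.736 s.
At impact: v_y = v_y0 − g t = −27.99 m/s; vₓ = 7.560 m/s.
Angle below horizontal: arctan(|v_y|/vₓ) = arctan(27.99/7.560) = 74.89°.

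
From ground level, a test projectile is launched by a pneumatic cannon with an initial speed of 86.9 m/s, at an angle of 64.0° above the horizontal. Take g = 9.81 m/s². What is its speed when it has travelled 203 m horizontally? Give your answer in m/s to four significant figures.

46.03 m/s

Components: vₓ = 86.90 cos 64.0° = 38.09 m/s, v_y0 = 86.90 sin 64.0° = 78.11 m/s.
x = vₓ t ⇒ t = 203/38.09 = 5.329 s.
Vertical velocity there: v_y = v_y0 − g t = 78.11 − 9.81 × 5.329 = 25.83 m/s.
Speed: √(vₓ² + v_y²) = √(38.09² + 25.83²) = 46.03 m/s.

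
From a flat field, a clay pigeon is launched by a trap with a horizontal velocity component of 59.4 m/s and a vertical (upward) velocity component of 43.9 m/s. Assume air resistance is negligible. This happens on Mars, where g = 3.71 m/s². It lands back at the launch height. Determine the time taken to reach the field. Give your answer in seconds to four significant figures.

Time of flight on level ground: T = 2 v_y0 / g = 2 × 43.90 / 3.71 = 23.67 s.

23.67 s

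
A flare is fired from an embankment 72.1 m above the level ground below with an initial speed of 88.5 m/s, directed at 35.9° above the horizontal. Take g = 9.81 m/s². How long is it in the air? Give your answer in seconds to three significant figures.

11.8 s

vₓ = 88.50 cos 35.9° = 71.69 m/s; v_y0 = 88.50 sin 35.9° = 51.89 m/s.
The projectile lands when y = 72.1 + (51.89) t − ½·9.81·t² = 0. Positive root: t = (51.89 + √(51.89² + 2·9.81·72.1)) / 9.81 = (51.89 + 64.09) / 9.81 = 11.82 s.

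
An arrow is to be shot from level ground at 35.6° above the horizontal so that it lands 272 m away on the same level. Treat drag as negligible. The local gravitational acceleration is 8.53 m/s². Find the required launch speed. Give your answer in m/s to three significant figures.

49.5 m/s

Level-ground range: R = v₀² sin(2θ)/g, so v₀ = √(gR / sin 2θ).
v₀ = √(8.53 × 272 / sin 71.20°) = √(2320 / 0.9466) = √2450.9 = 49.51 m/s.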